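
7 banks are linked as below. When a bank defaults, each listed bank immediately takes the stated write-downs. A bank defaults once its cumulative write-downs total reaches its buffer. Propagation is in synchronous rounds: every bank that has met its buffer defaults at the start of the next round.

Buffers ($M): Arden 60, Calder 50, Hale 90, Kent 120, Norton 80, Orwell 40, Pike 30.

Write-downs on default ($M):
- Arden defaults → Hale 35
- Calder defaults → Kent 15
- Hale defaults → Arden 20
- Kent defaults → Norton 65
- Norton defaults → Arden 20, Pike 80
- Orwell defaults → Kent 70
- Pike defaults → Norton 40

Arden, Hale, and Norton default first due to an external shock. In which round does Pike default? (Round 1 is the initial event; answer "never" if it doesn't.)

2

Round 1 — Arden, Hale, Norton default (initial).
  Pike: +80 → 80 ≥ 30
Round 2 — Pike defaults.
No further defaults.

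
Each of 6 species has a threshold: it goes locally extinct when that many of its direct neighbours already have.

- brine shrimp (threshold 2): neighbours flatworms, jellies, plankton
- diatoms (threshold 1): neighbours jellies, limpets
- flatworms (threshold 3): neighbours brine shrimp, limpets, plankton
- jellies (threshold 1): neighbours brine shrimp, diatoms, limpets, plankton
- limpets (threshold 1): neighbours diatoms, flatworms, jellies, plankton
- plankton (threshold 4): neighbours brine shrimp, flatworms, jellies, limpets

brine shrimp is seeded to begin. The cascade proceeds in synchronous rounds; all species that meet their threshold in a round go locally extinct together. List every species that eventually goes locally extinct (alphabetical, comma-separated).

Round 1 — brine shrimp goes locally extinct (initial).
Round 2 — checking thresholds:
  flatworms: 1 of 3 neighbours < 3, below threshold.
  jellies: 1 of 4 neighbours ≥ 1, goes locally extinct.
  plankton: 1 of 4 neighbours < 4, below threshold.
Round 3 — checking thresholds:
  diatoms: 1 of 2 neighbours ≥ 1, goes locally extinct.
  flatworms: 1 of 3 neighbours < 3, below threshold.
  limpets: 1 of 4 neighbours ≥ 1, goes locally extinct.
  plankton: 2 of 4 neighbours < 4, below threshold.
Round 4 — no new extinctions; cascade stops.

brine shrimp, diatoms, jellies, limpets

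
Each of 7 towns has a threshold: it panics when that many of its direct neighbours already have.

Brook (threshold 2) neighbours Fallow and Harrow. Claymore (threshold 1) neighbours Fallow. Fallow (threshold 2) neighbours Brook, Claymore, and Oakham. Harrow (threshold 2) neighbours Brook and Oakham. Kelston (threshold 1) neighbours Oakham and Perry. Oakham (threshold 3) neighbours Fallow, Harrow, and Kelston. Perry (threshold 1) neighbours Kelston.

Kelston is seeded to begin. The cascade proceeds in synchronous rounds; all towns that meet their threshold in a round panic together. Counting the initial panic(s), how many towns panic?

2

Round 1 — Kelston panics (initial).
Round 2 — checking thresholds:
  Oakham: 1 of 3 neighbours < 3, holds.
  Perry: 1 of 1 neighbours ≥ 1, panics.
Round 3 — no new panics; cascade stops.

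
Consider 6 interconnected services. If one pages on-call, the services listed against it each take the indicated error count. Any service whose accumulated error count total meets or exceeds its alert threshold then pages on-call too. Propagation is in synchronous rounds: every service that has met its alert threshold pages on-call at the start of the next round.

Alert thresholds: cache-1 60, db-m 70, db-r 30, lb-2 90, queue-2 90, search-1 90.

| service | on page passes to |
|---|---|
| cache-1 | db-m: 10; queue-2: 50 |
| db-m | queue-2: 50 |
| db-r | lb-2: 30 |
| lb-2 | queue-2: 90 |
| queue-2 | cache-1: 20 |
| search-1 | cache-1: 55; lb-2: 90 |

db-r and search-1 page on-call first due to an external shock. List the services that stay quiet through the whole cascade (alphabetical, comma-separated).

db-m

Round 1 — db-r, search-1 page on-call (initial).
  cache-1: +55 → 55 < 60
  lb-2: +30+90 → 120 ≥ 90
Round 2 — lb-2 pages on-call.
  queue-2: +90 → 90 ≥ 90
Round 3 — queue-2 pages on-call.
  cache-1: +20 → 75 ≥ 60
Round 4 — cache-1 pages on-call.
  db-m: +10 → 10 < 70
No further pages.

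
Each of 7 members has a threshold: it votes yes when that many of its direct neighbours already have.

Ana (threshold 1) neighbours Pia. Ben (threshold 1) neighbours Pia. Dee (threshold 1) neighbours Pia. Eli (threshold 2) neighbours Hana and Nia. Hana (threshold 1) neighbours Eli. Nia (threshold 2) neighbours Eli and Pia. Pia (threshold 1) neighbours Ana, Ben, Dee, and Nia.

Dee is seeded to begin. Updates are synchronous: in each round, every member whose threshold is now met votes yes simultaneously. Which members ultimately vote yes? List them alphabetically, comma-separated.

Round 1 — Dee votes yes (initial).
Round 2 — checking thresholds:
  Pia: 1 of 4 neighbours ≥ 1, votes yes.
Round 3 — checking thresholds:
  Ana: 1 of 1 neighbours ≥ 1, votes yes.
  Ben: 1 of 1 neighbours ≥ 1, votes yes.
  Nia: 1 of 2 neighbours < 2, not yet.
Round 4 — no new yes votes; cascade stops.

Ana, Ben, Dee, Pia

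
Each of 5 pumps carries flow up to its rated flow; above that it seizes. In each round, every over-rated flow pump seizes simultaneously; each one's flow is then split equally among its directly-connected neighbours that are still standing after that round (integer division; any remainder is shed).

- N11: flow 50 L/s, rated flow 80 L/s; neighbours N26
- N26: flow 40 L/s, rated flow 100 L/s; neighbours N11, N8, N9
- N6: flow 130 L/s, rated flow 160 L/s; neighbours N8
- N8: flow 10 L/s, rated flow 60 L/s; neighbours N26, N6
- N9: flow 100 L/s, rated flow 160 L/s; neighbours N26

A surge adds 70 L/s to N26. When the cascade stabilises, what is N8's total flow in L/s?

46

Round 1 — N26 at 110 > 100. N26 seizes.
  N26 sheds 110 L/s to N11, N8, N9: 36 each (2 lost).
    N11: 50+36 = 86 > 80
    N8: 10+36 = 46 ≤ 60
    N9: 100+36 = 136 ≤ 160
Round 2 — N11 seizes.
  N11 sheds 86 L/s: no online neighbours, lost.
No further seizures.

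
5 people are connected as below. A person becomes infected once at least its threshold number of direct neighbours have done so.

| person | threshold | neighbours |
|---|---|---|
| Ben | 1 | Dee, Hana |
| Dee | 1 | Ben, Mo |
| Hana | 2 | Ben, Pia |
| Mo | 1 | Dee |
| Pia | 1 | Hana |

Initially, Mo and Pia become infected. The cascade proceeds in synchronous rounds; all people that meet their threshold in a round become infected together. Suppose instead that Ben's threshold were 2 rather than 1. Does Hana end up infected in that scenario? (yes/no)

no

With Ben's threshold at 2:
Round 1 — Mo, Pia become infected (initial).
Round 2 — checking thresholds:
  Dee: 1 of 2 neighbours ≥ 1, becomes infected.
  Hana: 1 of 2 neighbours < 2, holds.
Round 3 — no new infections; cascade stops.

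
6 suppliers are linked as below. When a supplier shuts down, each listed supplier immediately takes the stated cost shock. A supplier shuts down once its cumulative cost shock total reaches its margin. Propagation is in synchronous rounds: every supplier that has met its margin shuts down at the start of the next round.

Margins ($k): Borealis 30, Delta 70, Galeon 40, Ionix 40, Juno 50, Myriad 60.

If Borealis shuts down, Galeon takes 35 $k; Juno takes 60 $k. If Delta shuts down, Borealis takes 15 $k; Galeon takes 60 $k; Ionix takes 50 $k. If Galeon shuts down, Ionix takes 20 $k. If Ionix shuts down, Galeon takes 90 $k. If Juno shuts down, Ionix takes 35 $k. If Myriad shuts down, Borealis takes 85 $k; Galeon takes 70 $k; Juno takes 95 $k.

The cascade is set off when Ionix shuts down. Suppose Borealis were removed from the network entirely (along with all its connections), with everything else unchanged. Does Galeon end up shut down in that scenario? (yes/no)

yes

With Borealis removed:
Round 1 — Ionix shuts down (initial).
  Galeon: +90 → 90 ≥ 40
Round 2 — Galeon shuts down.
No further shutdowns.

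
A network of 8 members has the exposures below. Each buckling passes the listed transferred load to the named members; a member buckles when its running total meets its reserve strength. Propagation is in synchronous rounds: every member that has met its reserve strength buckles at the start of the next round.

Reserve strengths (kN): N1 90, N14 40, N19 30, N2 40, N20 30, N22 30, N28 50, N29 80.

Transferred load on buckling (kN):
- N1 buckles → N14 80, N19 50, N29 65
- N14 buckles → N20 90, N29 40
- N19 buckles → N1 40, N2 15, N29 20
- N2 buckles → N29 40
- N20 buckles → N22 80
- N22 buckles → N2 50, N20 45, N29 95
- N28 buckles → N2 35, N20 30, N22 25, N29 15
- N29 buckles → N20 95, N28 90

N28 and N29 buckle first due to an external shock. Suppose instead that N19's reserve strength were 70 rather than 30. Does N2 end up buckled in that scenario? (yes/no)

yes

With N19's reserve strength at 70:
Round 1 — N28, N29 buckle (initial).
  N2: +35 → 35 < 40
  N20: +30+95 → 125 ≥ 30
  N22: +25 → 25 < 30
Round 2 — N20 buckles.
  N22: +80 → 105 ≥ 30
Round 3 — N22 buckles.
  N2: +50 → 85 ≥ 40
Round 4 — N2 buckles.
No further bucklings.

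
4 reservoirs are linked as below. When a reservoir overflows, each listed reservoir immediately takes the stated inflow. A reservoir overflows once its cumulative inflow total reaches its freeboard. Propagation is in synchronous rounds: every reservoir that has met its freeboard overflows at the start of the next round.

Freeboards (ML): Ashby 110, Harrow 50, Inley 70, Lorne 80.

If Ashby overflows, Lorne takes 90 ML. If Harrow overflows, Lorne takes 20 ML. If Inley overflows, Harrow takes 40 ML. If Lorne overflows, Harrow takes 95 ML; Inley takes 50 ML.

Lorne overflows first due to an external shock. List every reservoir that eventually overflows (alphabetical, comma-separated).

Harrow, Lorne

Round 1 — Lorne overflows (initial).
  Harrow: +95 → 95 ≥ 50
  Inley: +50 → 50 < 70
Round 2 — Harrow overflows.
No further overflows.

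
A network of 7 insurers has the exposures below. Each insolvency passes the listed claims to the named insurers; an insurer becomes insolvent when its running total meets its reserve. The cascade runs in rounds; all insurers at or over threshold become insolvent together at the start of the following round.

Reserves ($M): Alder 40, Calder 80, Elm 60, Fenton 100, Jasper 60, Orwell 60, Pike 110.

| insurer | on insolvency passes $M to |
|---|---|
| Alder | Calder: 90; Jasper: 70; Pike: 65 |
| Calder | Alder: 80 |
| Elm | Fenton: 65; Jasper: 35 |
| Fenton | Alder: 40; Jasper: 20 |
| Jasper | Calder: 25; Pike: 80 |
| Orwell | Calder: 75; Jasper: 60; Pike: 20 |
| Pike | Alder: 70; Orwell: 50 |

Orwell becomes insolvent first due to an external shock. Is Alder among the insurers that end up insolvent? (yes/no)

yes

Round 1 — Orwell becomes insolvent (initial).
  Calder: +75 → 75 < 80
  Jasper: +60 → 60 ≥ 60
  Pike: +20 → 20 < 110
Round 2 — Jasper becomes insolvent.
  Calder: +25 → 100 ≥ 80
  Pike: +80 → 100 < 110
Round 3 — Calder becomes insolvent.
  Alder: +80 → 80 ≥ 40
Round 4 — Alder becomes insolvent.
  Pike: +65 → 165 ≥ 110
Round 5 — Pike becomes insolvent.
No further insolvencies.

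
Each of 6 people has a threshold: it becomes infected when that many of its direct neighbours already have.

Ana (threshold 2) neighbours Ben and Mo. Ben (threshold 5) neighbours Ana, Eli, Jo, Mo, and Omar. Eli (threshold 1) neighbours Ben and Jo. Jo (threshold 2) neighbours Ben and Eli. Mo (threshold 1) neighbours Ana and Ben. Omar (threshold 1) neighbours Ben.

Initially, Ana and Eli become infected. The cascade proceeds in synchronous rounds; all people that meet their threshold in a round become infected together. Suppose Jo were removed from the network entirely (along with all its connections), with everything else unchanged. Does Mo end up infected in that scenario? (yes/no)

yes

With Jo removed:
Round 1 — Ana, Eli become infected (initial).
Round 2 — checking thresholds:
  Ben: 2 of 4 neighbours < 5, not yet.
  Mo: 1 of 2 neighbours ≥ 1, becomes infected.
Round 3 — no new infections; cascade stops.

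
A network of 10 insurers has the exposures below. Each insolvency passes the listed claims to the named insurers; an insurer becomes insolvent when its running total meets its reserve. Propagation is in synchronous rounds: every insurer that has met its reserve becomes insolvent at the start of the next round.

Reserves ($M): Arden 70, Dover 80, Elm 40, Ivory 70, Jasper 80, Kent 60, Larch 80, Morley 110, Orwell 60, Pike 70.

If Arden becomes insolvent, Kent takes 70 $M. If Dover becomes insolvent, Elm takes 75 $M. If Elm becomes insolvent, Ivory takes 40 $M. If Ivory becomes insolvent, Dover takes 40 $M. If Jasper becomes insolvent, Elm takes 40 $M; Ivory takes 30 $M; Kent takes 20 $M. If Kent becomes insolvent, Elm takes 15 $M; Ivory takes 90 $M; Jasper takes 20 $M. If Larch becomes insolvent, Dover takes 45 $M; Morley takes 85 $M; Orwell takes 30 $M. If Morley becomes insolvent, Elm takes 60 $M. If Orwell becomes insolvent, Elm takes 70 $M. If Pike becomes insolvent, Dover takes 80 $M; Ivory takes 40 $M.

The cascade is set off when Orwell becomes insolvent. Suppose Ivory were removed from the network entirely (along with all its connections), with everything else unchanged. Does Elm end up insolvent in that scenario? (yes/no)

With Ivory removed:
Round 1 — Orwell becomes insolvent (initial).
  Elm: +70 → 70 ≥ 40
Round 2 — Elm becomes insolvent.
No further insolvencies.

yes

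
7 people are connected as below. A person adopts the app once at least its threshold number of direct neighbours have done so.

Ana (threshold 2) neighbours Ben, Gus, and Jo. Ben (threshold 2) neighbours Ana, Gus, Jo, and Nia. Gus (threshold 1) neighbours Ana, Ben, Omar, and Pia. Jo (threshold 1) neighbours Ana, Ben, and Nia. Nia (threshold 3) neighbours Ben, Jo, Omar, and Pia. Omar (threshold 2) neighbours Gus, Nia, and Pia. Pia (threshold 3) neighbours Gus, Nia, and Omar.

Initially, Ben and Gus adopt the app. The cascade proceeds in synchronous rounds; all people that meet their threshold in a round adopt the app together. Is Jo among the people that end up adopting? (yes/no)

yes

Round 1 — Ben, Gus adopt the app (initial).
Round 2 — checking thresholds:
  Ana: 2 of 3 neighbours ≥ 2, adopts the app.
  Jo: 1 of 3 neighbours ≥ 1, adopts the app.
  Nia: 1 of 4 neighbours < 3, holds.
  Omar: 1 of 3 neighbours < 2, holds.
  Pia: 1 of 3 neighbours < 3, holds.
Round 3 — no new adoptions; cascade stops.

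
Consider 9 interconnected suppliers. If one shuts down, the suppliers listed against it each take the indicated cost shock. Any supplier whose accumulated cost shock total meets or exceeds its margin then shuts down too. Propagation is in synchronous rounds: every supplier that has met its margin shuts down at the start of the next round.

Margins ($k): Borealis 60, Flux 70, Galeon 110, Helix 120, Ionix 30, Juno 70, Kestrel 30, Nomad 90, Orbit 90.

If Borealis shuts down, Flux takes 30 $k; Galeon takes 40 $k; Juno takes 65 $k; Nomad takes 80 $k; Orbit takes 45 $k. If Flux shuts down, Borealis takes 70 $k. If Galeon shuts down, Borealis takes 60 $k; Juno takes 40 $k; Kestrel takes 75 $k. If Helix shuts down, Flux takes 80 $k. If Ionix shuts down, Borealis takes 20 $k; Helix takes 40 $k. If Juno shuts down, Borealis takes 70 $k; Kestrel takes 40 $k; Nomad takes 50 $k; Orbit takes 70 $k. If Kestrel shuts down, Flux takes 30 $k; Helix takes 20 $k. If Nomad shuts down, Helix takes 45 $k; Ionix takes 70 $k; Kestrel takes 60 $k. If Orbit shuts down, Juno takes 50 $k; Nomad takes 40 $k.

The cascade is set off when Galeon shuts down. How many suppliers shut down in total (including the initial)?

7

Round 1 — Galeon shuts down (initial).
  Borealis: +60 → 60 ≥ 60
  Juno: +40 → 40 < 70
  Kestrel: +75 → 75 ≥ 30
Round 2 — Borealis, Kestrel shut down.
  Flux: +30+30 → 60 < 70
  Helix: +20 → 20 < 120
  Juno: +65 → 105 ≥ 70
  Nomad: +80 → 80 < 90
  Orbit: +45 → 45 < 90
Round 3 — Juno shuts down.
  Nomad: +50 → 130 ≥ 90
  Orbit: +70 → 115 ≥ 90
Round 4 — Nomad, Orbit shut down.
  Helix: +45 → 65 < 120
  Ionix: +70 → 70 ≥ 30
Round 5 — Ionix shuts down.
  Helix: +40 → 105 < 120
No further shutdowns.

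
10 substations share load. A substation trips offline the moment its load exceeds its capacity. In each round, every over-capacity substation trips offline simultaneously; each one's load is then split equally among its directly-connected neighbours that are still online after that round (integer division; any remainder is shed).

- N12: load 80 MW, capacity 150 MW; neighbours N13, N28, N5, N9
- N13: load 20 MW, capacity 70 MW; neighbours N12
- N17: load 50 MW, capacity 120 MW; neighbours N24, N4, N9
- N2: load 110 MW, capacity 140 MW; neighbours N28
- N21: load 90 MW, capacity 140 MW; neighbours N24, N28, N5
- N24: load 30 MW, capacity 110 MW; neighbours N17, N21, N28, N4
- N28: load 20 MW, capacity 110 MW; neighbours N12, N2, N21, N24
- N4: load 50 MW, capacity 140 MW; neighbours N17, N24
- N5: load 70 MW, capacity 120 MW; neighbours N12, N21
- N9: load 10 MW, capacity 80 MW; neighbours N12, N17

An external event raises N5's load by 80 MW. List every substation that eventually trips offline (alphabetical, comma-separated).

Round 1 — N5 at 150 > 120. N5 trips offline.
  N5 sheds 150 MW to N12, N21: 75 each.
    N12: 80+75 = 155 > 150
    N21: 90+75 = 165 > 140
Round 2 — N12, N21 trip offline.
  N12 sheds 155 MW to N13, N28, N9: 51 each (2 lost).
    N13: 20+51 = 71 > 70
    N28: 20+51 = 71 ≤ 110
    N9: 10+51 = 61 ≤ 80
  N21 sheds 165 MW to N24, N28: 82 each (1 lost).
    N24: 30+82 = 112 > 110
    N28: 71+82 = 153 > 110
Round 3 — N13, N24, N28 trip offline.
  N13 sheds 71 MW: no online neighbours, lost.
  N24 sheds 112 MW to N17, N4: 56 each.
    N17: 50+56 = 106 ≤ 120
    N4: 50+56 = 106 ≤ 140
  N28 sheds 153 MW to N2: 153 each.
    N2: 110+153 = 263 > 140
Round 4 — N2 trips offline.
  N2 sheds 263 MW: no online neighbours, lost.
No further trips.

N12, N13, N2, N21, N24, N28, N5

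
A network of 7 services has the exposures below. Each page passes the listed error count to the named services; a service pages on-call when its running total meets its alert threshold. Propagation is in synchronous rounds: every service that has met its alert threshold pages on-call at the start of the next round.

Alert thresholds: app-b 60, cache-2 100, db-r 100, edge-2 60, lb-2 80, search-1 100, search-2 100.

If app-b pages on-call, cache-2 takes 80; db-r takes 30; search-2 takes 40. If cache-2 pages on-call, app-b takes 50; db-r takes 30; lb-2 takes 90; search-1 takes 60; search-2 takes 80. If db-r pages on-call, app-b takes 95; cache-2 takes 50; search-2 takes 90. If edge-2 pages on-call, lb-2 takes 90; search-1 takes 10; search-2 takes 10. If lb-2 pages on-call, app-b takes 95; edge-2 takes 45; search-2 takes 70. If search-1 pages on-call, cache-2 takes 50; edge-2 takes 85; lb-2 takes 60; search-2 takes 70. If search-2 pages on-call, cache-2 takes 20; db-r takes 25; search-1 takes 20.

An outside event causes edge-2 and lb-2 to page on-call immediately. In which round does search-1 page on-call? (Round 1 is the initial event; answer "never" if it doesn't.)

Round 1 — edge-2, lb-2 page on-call (initial).
  app-b: +95 → 95 ≥ 60
  search-1: +10 → 10 < 100
  search-2: +10+70 → 80 < 100
Round 2 — app-b pages on-call.
  cache-2: +80 → 80 < 100
  db-r: +30 → 30 < 100
  search-2: +40 → 120 ≥ 100
Round 3 — search-2 pages on-call.
  cache-2: +20 → 100 ≥ 100
  db-r: +25 → 55 < 100
  search-1: +20 → 30 < 100
Round 4 — cache-2 pages on-call.
  db-r: +30 → 85 < 100
  search-1: +60 → 90 < 100
No further pages.

never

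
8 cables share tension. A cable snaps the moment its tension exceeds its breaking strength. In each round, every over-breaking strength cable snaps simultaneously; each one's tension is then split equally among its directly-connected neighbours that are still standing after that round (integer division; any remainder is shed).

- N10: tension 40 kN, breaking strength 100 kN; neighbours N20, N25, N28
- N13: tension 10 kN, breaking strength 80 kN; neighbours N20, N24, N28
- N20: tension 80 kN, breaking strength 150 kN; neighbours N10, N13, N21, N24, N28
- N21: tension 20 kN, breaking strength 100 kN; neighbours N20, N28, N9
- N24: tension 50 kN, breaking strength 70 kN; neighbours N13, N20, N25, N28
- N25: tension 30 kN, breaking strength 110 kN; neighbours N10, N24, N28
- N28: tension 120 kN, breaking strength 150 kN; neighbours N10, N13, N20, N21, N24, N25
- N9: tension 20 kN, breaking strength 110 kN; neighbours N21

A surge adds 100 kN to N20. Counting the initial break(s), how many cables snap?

6

Round 1 — N20 at 180 > 150. N20 snaps.
  N20 sheds 180 kN to N10, N13, N21, N24, N28: 36 each.
    N10: 40+36 = 76 ≤ 100
    N13: 10+36 = 46 ≤ 80
    N21: 20+36 = 56 ≤ 100
    N24: 50+36 = 86 > 70
    N28: 120+36 = 156 > 150
Round 2 — N24, N28 snap.
  N24 sheds 86 kN to N13, N25: 43 each.
    N13: 46+43 = 89 > 80
    N25: 30+43 = 73 ≤ 110
  N28 sheds 156 kN to N10, N13, N21, N25: 39 each.
    N10: 76+39 = 115 > 100
    N13: 89+39 = 128 > 80
    N21: 56+39 = 95 ≤ 100
    N25: 73+39 = 112 > 110
Round 3 — N10, N13, N25 snap.
  N10 sheds 115 kN: no online neighbours, lost.
  N13 sheds 128 kN: no online neighbours, lost.
  N25 sheds 112 kN: no online neighbours, lost.
No further breaks.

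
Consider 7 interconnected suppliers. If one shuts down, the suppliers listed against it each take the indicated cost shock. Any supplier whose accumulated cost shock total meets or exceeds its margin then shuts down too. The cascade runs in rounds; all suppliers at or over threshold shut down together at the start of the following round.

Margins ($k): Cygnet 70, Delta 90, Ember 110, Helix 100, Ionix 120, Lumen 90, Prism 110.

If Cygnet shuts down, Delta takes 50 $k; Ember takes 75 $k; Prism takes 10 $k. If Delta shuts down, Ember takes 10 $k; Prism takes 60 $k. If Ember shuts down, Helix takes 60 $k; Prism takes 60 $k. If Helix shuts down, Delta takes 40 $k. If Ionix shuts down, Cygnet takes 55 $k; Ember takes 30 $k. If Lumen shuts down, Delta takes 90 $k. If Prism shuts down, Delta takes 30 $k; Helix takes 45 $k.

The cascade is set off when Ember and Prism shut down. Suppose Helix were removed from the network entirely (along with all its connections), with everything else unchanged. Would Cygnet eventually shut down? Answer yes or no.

no

With Helix removed:
Round 1 — Ember, Prism shut down (initial).
  Delta: +30 → 30 < 90
No further shutdowns.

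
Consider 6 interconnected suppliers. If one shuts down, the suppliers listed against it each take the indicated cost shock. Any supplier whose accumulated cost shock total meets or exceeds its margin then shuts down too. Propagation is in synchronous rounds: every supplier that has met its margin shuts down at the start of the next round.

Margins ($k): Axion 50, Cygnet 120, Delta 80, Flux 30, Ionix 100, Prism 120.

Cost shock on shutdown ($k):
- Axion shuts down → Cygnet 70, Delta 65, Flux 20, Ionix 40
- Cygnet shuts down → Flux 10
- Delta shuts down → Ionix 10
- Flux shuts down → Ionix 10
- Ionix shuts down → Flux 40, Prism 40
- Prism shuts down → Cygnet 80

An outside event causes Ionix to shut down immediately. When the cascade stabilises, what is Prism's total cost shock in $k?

40

Round 1 — Ionix shuts down (initial).
  Flux: +40 → 40 ≥ 30
  Prism: +40 → 40 < 120
Round 2 — Flux shuts down.
No further shutdowns.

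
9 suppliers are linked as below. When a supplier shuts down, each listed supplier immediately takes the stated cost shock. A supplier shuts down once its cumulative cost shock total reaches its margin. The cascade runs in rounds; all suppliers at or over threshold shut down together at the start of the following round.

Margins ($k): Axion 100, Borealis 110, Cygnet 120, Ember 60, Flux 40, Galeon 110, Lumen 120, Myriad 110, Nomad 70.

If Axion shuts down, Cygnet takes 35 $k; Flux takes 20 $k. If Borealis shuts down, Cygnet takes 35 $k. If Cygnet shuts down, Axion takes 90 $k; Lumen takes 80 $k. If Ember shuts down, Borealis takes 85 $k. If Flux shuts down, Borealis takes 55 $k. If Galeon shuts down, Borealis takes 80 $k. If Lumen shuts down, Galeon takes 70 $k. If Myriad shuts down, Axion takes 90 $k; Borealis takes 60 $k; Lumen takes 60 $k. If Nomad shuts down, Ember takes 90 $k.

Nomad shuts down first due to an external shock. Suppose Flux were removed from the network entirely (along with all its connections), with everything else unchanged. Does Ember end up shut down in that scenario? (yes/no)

With Flux removed:
Round 1 — Nomad shuts down (initial).
  Ember: +90 → 90 ≥ 60
Round 2 — Ember shuts down.
  Borealis: +85 → 85 < 110
No further shutdowns.

yes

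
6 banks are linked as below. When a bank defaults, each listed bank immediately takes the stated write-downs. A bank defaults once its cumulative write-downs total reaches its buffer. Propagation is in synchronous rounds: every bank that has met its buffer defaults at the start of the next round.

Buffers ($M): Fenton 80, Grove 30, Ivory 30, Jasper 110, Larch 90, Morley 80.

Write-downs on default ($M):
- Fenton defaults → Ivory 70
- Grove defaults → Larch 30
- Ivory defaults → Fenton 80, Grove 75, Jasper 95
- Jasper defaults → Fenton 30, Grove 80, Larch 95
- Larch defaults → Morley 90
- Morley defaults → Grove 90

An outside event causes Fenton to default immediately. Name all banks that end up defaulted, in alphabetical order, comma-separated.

Round 1 — Fenton defaults (initial).
  Ivory: +70 → 70 ≥ 30
Round 2 — Ivory defaults.
  Grove: +75 → 75 ≥ 30
  Jasper: +95 → 95 < 110
Round 3 — Grove defaults.
  Larch: +30 → 30 < 90
No further defaults.

Fenton, Grove, Ivory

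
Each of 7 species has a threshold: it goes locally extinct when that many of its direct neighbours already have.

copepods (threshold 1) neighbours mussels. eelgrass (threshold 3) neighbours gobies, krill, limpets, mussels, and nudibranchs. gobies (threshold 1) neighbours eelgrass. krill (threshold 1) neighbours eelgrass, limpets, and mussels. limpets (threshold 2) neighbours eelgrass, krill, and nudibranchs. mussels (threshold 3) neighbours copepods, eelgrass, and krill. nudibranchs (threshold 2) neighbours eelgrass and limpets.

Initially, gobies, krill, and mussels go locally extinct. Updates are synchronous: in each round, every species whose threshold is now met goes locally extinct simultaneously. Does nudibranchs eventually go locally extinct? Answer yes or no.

yes

Round 1 — gobies, krill, mussels go locally extinct (initial).
Round 2 — checking thresholds:
  copepods: 1 of 1 neighbours ≥ 1, goes locally extinct.
  eelgrass: 3 of 5 neighbours ≥ 3, goes locally extinct.
  limpets: 1 of 3 neighbours < 2, holds.
Round 3 — checking thresholds:
  limpets: 2 of 3 neighbours ≥ 2, goes locally extinct.
  nudibranchs: 1 of 2 neighbours < 2, holds.
Round 4 — checking thresholds:
  nudibranchs: 2 of 2 neighbours ≥ 2, goes locally extinct.
Round 5 — no new extinctions; cascade stops.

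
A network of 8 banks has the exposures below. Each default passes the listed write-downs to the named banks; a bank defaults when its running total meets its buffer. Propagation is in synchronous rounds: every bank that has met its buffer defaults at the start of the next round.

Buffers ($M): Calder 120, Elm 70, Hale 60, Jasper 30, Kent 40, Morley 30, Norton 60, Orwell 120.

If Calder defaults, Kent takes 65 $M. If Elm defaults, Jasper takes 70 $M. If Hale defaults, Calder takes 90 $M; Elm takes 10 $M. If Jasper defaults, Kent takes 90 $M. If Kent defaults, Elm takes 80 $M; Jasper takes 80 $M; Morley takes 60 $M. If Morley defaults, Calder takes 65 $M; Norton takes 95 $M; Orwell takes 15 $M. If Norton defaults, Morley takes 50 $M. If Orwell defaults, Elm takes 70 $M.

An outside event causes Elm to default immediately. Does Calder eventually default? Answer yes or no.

no

Round 1 — Elm defaults (initial).
  Jasper: +70 → 70 ≥ 30
Round 2 — Jasper defaults.
  Kent: +90 → 90 ≥ 40
Round 3 — Kent defaults.
  Morley: +60 → 60 ≥ 30
Round 4 — Morley defaults.
  Calder: +65 → 65 < 120
  Norton: +95 → 95 ≥ 60
  Orwell: +15 → 15 < 120
Round 5 — Norton defaults.
No further defaults.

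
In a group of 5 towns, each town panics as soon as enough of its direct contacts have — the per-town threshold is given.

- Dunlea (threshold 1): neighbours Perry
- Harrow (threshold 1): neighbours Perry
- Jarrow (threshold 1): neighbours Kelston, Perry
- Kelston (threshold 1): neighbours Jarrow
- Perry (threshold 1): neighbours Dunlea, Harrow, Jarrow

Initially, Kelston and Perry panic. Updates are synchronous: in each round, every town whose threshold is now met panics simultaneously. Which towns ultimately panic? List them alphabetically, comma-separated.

Round 1 — Kelston, Perry panic (initial).
Round 2 — checking thresholds:
  Dunlea: 1 of 1 neighbours ≥ 1, panics.
  Harrow: 1 of 1 neighbours ≥ 1, panics.
  Jarrow: 2 of 2 neighbours ≥ 1, panics.
Round 3 — no new panics; cascade stops.

Dunlea, Harrow, Jarrow, Kelston, Perry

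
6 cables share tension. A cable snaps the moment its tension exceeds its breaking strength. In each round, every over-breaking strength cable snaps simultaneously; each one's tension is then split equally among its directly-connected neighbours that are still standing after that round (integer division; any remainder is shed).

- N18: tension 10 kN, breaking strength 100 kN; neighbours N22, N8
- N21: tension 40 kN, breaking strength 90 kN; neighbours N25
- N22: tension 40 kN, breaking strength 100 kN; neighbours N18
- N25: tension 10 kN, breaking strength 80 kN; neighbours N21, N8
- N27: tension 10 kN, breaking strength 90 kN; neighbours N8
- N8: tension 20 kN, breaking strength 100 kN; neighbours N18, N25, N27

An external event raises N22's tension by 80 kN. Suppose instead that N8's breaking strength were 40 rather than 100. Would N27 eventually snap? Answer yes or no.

no

With N8's breaking strength at 40:
Round 1 — N22 at 120 > 100. N22 snaps.
  N22 sheds 120 kN to N18: 120 each.
    N18: 10+120 = 130 > 100
Round 2 — N18 snaps.
  N18 sheds 130 kN to N8: 130 each.
    N8: 20+130 = 150 > 40
Round 3 — N8 snaps.
  N8 sheds 150 kN to N25, N27: 75 each.
    N25: 10+75 = 85 > 80
    N27: 10+75 = 85 ≤ 90
Round 4 — N25 snaps.
  N25 sheds 85 kN to N21: 85 each.
    N21: 40+85 = 125 > 90
Round 5 — N21 snaps.
  N21 sheds 125 kN: no online neighbours, lost.
No further breaks.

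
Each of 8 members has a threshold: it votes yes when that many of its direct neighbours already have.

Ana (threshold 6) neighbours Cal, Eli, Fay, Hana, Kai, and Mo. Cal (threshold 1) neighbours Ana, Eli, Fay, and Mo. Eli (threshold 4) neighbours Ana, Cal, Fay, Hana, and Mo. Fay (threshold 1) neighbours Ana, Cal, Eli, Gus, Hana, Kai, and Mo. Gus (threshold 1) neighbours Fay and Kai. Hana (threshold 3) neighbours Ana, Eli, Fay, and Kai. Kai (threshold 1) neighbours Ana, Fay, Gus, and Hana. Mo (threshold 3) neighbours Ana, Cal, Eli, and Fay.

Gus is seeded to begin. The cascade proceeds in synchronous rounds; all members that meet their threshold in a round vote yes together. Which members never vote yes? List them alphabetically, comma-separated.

Ana, Eli, Hana, Mo

Round 1 — Gus votes yes (initial).
Round 2 — checking thresholds:
  Fay: 1 of 7 neighbours ≥ 1, votes yes.
  Kai: 1 of 4 neighbours ≥ 1, votes yes.
Round 3 — checking thresholds:
  Ana: 2 of 6 neighbours < 6, below threshold.
  Cal: 1 of 4 neighbours ≥ 1, votes yes.
  Eli: 1 of 5 neighbours < 4, below threshold.
  Hana: 2 of 4 neighbours < 3, below threshold.
  Mo: 1 of 4 neighbours < 3, below threshold.
Round 4 — no new yes votes; cascade stops.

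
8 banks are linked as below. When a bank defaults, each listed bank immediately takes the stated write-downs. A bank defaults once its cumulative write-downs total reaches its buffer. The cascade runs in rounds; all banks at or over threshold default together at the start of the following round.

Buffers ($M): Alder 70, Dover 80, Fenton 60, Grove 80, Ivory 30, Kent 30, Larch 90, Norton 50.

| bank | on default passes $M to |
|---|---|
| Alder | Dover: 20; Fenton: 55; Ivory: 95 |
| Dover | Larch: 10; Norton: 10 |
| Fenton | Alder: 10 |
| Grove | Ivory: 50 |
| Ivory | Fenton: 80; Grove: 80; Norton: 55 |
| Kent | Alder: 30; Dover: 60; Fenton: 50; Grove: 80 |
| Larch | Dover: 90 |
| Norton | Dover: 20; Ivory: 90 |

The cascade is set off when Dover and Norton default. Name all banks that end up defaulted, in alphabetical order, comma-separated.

Dover, Fenton, Grove, Ivory, Norton

Round 1 — Dover, Norton default (initial).
  Ivory: +90 → 90 ≥ 30
  Larch: +10 → 10 < 90
Round 2 — Ivory defaults.
  Fenton: +80 → 80 ≥ 60
  Grove: +80 → 80 ≥ 80
Round 3 — Fenton, Grove default.
  Alder: +10 → 10 < 70
No further defaults.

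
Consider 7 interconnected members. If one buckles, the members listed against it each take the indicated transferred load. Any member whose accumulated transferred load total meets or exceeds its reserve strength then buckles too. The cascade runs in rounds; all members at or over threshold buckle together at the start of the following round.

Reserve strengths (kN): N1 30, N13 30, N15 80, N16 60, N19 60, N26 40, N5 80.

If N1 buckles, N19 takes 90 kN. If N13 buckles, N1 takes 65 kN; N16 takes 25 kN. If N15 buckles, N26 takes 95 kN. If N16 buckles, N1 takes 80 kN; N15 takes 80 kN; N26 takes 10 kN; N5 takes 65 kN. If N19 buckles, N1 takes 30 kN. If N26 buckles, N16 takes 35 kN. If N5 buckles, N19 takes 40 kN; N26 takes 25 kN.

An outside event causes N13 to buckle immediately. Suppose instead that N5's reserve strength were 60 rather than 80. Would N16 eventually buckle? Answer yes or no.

With N5's reserve strength at 60:
Round 1 — N13 buckles (initial).
  N1: +65 → 65 ≥ 30
  N16: +25 → 25 < 60
Round 2 — N1 buckles.
  N19: +90 → 90 ≥ 60
Round 3 — N19 buckles.
No further bucklings.

no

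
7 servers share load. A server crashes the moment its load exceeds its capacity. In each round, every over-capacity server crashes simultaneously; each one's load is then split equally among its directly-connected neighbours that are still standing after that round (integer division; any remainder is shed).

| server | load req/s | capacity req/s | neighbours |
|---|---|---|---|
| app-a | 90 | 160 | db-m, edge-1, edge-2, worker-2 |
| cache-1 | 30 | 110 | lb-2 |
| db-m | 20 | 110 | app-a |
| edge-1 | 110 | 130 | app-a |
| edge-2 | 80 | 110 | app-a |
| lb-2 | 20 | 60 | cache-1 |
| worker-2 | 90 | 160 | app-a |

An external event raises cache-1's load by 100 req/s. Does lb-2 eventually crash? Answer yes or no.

yes

Round 1 — cache-1 at 130 > 110. cache-1 crashes.
  cache-1 sheds 130 req/s to lb-2: 130 each.
    lb-2: 20+130 = 150 > 60
Round 2 — lb-2 crashes.
  lb-2 sheds 150 req/s: no online neighbours, lost.
No further crashes.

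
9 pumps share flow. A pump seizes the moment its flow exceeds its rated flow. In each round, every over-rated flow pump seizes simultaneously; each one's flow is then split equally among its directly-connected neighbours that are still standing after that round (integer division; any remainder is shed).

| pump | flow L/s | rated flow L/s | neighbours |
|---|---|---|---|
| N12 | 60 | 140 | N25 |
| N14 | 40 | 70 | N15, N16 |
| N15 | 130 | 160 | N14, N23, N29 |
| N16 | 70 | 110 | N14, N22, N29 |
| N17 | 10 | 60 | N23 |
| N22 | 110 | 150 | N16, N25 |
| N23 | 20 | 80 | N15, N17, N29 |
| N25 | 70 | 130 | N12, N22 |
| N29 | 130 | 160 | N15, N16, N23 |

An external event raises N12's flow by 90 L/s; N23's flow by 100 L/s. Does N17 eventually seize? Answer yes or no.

no

Round 1 — N12 at 150 > 140; N23 at 120 > 80. N12, N23 seize.
  N12 sheds 150 L/s to N25: 150 each.
    N25: 70+150 = 220 > 130
  N23 sheds 120 L/s to N15, N17, N29: 40 each.
    N15: 130+40 = 170 > 160
    N17: 10+40 = 50 ≤ 60
    N29: 130+40 = 170 > 160
Round 2 — N15, N25, N29 seize.
  N15 sheds 170 L/s to N14: 170 each.
    N14: 40+170 = 210 > 70
  N25 sheds 220 L/s to N22: 220 each.
    N22: 110+220 = 330 > 150
  N29 sheds 170 L/s to N16: 170 each.
    N16: 70+170 = 240 > 110
Round 3 — N14, N16, N22 seize.
  N14 sheds 210 L/s: no online neighbours, lost.
  N16 sheds 240 L/s: no online neighbours, lost.
  N22 sheds 330 L/s: no online neighbours, lost.
No further seizures.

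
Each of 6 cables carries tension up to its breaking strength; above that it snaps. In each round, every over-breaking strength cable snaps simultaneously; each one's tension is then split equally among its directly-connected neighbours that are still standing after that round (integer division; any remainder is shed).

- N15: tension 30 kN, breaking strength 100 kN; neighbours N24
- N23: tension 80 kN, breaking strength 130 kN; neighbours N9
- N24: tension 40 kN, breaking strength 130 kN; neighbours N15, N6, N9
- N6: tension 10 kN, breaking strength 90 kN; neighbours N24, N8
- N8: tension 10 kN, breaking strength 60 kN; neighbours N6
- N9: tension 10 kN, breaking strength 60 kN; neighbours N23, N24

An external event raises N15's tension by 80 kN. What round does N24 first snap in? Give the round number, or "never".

Round 1 — N15 at 110 > 100. N15 snaps.
  N15 sheds 110 kN to N24: 110 each.
    N24: 40+110 = 150 > 130
Round 2 — N24 snaps.
  N24 sheds 150 kN to N6, N9: 75 each.
    N6: 10+75 = 85 ≤ 90
    N9: 10+75 = 85 > 60
Round 3 — N9 snaps.
  N9 sheds 85 kN to N23: 85 each.
    N23: 80+85 = 165 > 130
Round 4 — N23 snaps.
  N23 sheds 165 kN: no online neighbours, lost.
No further breaks.

2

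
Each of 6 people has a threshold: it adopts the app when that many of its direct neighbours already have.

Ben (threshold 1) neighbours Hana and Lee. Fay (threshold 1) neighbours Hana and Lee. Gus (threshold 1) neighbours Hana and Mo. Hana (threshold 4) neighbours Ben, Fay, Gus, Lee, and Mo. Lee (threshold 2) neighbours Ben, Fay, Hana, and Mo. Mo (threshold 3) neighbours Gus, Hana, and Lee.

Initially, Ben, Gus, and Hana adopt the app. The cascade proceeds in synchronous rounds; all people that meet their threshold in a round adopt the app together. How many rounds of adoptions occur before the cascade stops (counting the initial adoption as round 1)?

Round 1 — Ben, Gus, Hana adopt the app (initial).
Round 2 — checking thresholds:
  Fay: 1 of 2 neighbours ≥ 1, adopts the app.
  Lee: 2 of 4 neighbours ≥ 2, adopts the app.
  Mo: 2 of 3 neighbours < 3, below threshold.
Round 3 — checking thresholds:
  Mo: 3 of 3 neighbours ≥ 3, adopts the app.
Round 4 — no new adoptions; cascade stops.

3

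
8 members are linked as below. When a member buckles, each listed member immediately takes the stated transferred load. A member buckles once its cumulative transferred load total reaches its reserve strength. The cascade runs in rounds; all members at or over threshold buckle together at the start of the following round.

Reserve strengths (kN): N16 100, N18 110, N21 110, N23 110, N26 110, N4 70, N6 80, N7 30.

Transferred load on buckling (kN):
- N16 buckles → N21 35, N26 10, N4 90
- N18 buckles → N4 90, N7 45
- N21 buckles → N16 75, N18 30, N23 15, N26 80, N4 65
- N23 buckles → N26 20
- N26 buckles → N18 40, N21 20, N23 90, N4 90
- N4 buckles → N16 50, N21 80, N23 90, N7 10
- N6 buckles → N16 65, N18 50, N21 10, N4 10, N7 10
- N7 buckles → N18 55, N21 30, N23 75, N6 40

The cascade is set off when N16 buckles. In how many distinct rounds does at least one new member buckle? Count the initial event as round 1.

3

Round 1 — N16 buckles (initial).
  N21: +35 → 35 < 110
  N26: +10 → 10 < 110
  N4: +90 → 90 ≥ 70
Round 2 — N4 buckles.
  N21: +80 → 115 ≥ 110
  N23: +90 → 90 < 110
  N7: +10 → 10 < 30
Round 3 — N21 buckles.
  N18: +30 → 30 < 110
  N23: +15 → 105 < 110
  N26: +80 → 90 < 110
No further bucklings.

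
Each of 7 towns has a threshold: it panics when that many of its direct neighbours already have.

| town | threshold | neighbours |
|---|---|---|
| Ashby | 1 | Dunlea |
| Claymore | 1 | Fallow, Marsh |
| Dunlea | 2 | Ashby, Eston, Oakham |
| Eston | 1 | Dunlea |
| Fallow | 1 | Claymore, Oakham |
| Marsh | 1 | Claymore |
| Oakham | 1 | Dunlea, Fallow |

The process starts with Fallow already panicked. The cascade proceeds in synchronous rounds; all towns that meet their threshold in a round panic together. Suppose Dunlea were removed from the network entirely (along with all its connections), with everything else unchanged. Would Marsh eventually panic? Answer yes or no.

yes

With Dunlea removed:
Round 1 — Fallow panics (initial).
Round 2 — checking thresholds:
  Claymore: 1 of 2 neighbours ≥ 1, panics.
  Oakham: 1 of 1 neighbours ≥ 1, panics.
Round 3 — checking thresholds:
  Marsh: 1 of 1 neighbours ≥ 1, panics.
Round 4 — no new panics; cascade stops.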